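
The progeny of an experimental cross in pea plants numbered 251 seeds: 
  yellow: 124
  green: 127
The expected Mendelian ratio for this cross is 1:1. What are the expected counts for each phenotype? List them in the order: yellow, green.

125.5, 125.5

Under the 1:1 hypothesis (Σ ratio = 2, N = 251):
  yellow: 251 × 1/2 = 125.5
  green: 251 × 1/2 = 125.5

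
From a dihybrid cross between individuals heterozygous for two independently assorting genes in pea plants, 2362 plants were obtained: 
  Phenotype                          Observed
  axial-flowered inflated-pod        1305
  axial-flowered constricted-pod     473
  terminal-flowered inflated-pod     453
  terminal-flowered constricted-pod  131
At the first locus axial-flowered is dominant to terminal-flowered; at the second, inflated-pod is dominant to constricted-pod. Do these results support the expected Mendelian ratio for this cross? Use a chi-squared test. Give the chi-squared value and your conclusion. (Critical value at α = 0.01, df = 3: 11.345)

A dihybrid F₂ with independent assortment and complete dominance at both loci gives a 9:3:3:1 phenotypic ratio.
The 9:3:3:1 ratio has 16 parts, so with N = 2362 the expected counts are:
  axial-flowered inflated-pod: 2362 × 9/16 = 1328.625
  axial-flowered constricted-pod: 2362 × 3/16 = 442.875
  terminal-flowered inflated-pod: 2362 × 3/16 = 442.875
  terminal-flowered constricted-pod: 2362 × 1/16 = 147.625
χ² = Σ (O − E)² / E
  axial-flowered inflated-pod: (1305 − 1328.625)² / 1328.625 = 0.4201
  axial-flowered constricted-pod: (473 − 442.875)² / 442.875 = 2.0491
  terminal-flowered inflated-pod: (453 − 442.875)² / 442.875 = 0.2315
  terminal-flowered constricted-pod: (131 − 147.625)² / 147.625 = 1.8722
χ² = 0.4201 + 2.0491 + 0.2315 + 1.8722 = 4.5729 ≈ 4.573
Degrees of freedom = 4 − 1 = 3; critical value at α = 0.01 is 11.345.
Since 4.573 < 11.345, we fail to reject the null hypothesis — the data are consistent with the 9:3:3:1 ratio.

4.573; consistent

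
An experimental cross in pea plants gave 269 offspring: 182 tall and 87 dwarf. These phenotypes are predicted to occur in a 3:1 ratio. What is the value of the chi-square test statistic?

The 3:1 ratio has 4 parts, so with N = 269 the expected counts are:
  tall: 269 × 3/4 = 201.75
  dwarf: 269 × 1/4 = 67.25
χ² = Σ (O − E)² / E
  tall: (182 − 201.75)² / 201.75 = 1.9334
  dwarf: (87 − 67.25)² / 67.25 = 5.8002
χ² = 1.9334 + 5.8002 = 7.7336 ≈ 7.734

7.734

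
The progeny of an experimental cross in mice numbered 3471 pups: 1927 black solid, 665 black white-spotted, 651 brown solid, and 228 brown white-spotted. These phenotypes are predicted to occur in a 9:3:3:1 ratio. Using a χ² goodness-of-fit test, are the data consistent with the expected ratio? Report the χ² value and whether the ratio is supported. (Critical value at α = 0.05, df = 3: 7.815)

1.205; consistent

Under the 9:3:3:1 hypothesis (Σ ratio = 16, N = 3471):
  black solid: 3471 × 9/16 = 1952.4375
  black white-spotted: 3471 × 3/16 = 650.8125
  brown solid: 3471 × 3/16 = 650.8125
  brown white-spotted: 3471 × 1/16 = 216.9375
χ² = Σ (O − E)² / E
  black solid: (1927 − 1952.4375)² / 1952.4375 = 0.3314
  black white-spotted: (665 − 650.8125)² / 650.8125 = 0.3093
  brown solid: (651 − 650.8125)² / 650.8125 = 0.0001
  brown white-spotted: (228 − 216.9375)² / 216.9375 = 0.5641
χ² = 0.3314 + 0.3093 + 0.0001 + 0.5641 = 1.2049 ≈ 1.205
Degrees of freedom = 4 − 1 = 3; critical value at α = 0.05 is 7.815.
Since 1.205 < 7.815, we fail to reject the null hypothesis — the data are consistent with the 9:3:3:1 ratio.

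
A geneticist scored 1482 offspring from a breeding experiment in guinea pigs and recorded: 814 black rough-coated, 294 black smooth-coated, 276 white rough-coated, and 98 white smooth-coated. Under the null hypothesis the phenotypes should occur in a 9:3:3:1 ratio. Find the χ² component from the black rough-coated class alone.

0.462

Total ratio parts = 16. Expected numbers out of 1482:
  black rough-coated: 1482 × 9/16 = 833.625
  black smooth-coated: 1482 × 3/16 = 277.875
  white rough-coated: 1482 × 3/16 = 277.875
  white smooth-coated: 1482 × 1/16 = 92.625
Contribution of black rough-coated: (814 − 833.625)² / 833.625 = 0.4620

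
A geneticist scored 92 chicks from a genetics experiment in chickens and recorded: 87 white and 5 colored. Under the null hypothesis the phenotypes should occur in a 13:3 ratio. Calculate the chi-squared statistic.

The 13:3 ratio has 16 parts, so with N = 92 the expected counts are:
  white: 92 × 13/16 = 74.75
  colored: 92 × 3/16 = 17.25
χ² = Σ (O − E)² / E
  white: (87 − 74.75)² / 74.75 = 2.0075
  colored: (5 − 17.25)² / 17.25 = 8.6993
χ² = 2.0075 + 8.6993 = 10.7068 ≈ 10.707

10.707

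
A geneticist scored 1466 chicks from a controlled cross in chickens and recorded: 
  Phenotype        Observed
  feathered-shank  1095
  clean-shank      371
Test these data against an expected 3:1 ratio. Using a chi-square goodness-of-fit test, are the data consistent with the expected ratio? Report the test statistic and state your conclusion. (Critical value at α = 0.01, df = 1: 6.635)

0.074; consistent

Expected counts for N = 1466 under a 3:1 ratio (total parts = 4):
  feathered-shank: 1466 × 3/4 = 1099.5
  clean-shank: 1466 × 1/4 = 366.5
χ² = Σ (O − E)² / E
  feathered-shank: (1095 − 1099.5)² / 1099.5 = 0.0184
  clean-shank: (371 − 366.5)² / 366.5 = 0.0553
χ² = 0.0184 + 0.0553 = 0.0737 ≈ 0.074
Degrees of freedom = 2 − 1 = 1; critical value at α = 0.01 is 6.635.
Since 0.074 < 6.635, we fail to reject the null hypothesis — the data are consistent with the 3:1 ratio.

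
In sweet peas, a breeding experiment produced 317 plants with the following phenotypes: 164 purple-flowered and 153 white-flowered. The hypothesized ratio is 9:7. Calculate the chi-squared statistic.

2.626

Expected counts for N = 317 under a 9:7 ratio (total parts = 16):
  purple-flowered: 317 × 9/16 = 178.3125
  white-flowered: 317 × 7/16 = 138.6875
χ² = Σ (O − E)² / E
  purple-flowered: (164 − 178.3125)² / 178.3125 = 1.1488
  white-flowered: (153 − 138.6875)² / 138.6875 = 1.4770
χ² = 1.1488 + 1.4770 = 2.6258 ≈ 2.626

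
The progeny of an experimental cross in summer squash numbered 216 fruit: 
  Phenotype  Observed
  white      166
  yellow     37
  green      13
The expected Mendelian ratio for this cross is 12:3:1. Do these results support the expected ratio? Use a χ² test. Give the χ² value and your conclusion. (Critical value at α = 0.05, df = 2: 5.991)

0.420; consistent

Under the 12:3:1 hypothesis (Σ ratio = 16, N = 216):
  white: 216 × 12/16 = 162
  yellow: 216 × 3/16 = 40.5
  green: 216 × 1/16 = 13.5
χ² = Σ (O − E)² / E
  white: (166 − 162)² / 162 = 0.0988
  yellow: (37 − 40.5)² / 40.5 = 0.3025
  green: (13 − 13.5)² / 13.5 = 0.0185
χ² = 0.0988 + 0.3025 + 0.0185 = 0.4198 ≈ 0.420
Degrees of freedom = 3 − 1 = 2; critical value at α = 0.05 is 5.991.
Since 0.420 < 5.991, we fail to reject the null hypothesis — the data are consistent with the 12:3:1 ratio.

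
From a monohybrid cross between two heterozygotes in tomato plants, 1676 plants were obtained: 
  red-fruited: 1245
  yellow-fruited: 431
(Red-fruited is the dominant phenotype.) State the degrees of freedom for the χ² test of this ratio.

For a monohybrid cross between heterozygotes with complete dominance, the expected phenotypic ratio is 3:1.
A goodness-of-fit test with 2 phenotype classes has df = 2 − 1 = 1.

1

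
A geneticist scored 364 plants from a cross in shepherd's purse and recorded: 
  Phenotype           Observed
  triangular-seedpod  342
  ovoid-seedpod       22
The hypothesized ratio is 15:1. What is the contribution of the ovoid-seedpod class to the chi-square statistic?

0.025

Under the 15:1 hypothesis (Σ ratio = 16, N = 364):
  triangular-seedpod: 364 × 15/16 = 341.25
  ovoid-seedpod: 364 × 1/16 = 22.75
Contribution of ovoid-seedpod: (22 − 22.75)² / 22.75 = 0.0247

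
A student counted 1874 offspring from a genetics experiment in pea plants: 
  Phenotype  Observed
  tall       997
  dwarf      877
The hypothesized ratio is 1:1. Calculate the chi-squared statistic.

7.684

Total ratio parts = 2. Expected numbers out of 1874:
  tall: 1874 × 1/2 = 937
  dwarf: 1874 × 1/2 = 937
χ² = Σ (O − E)² / E
  tall: (997 − 937)² / 937 = 3.8420
  dwarf: (877 − 937)² / 937 = 3.8420
χ² = 3.8420 + 3.8420 = 7.684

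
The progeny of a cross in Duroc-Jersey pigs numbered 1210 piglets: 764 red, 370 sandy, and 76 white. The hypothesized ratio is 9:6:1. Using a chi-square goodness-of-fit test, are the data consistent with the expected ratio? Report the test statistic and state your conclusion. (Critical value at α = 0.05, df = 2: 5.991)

Expected counts for N = 1210 under a 9:6:1 ratio (total parts = 16):
  red: 1210 × 9/16 = 680.625
  sandy: 1210 × 6/16 = 453.75
  white: 1210 × 1/16 = 75.625
χ² = Σ (O − E)² / E
  red: (764 − 680.625)² / 680.625 = 10.2132
  sandy: (370 − 453.75)² / 453.75 = 15.4580
  white: (76 − 75.625)² / 75.625 = 0.0019
χ² = 10.2132 + 15.4580 + 0.0019 = 25.6731 ≈ 25.673
Degrees of freedom = 3 − 1 = 2; critical value at α = 0.05 is 5.991.
Since 25.673 > 5.991, we reject the null hypothesis — the data do not fit the 9:6:1 ratio.

25.673; not consistent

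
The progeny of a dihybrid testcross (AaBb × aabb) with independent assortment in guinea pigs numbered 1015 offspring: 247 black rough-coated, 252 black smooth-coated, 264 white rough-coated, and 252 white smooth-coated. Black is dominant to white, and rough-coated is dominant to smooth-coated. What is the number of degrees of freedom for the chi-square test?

3

A dihybrid testcross with independent assortment gives a 1:1:1:1 ratio.
A goodness-of-fit test with 4 phenotype classes has df = 4 − 1 = 3.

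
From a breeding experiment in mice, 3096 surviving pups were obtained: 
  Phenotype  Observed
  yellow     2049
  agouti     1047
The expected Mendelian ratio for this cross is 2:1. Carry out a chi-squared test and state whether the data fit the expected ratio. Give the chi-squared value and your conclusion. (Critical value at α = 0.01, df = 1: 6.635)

The 2:1 ratio has 3 parts, so with N = 3096 the expected counts are:
  yellow: 3096 × 2/3 = 2064
  agouti: 3096 × 1/3 = 1032
χ² = Σ (O − E)² / E
  yellow: (2049 − 2064)² / 2064 = 0.1090
  agouti: (1047 − 1032)² / 1032 = 0.2180
χ² = 0.1090 + 0.2180 = 0.327
Degrees of freedom = 2 − 1 = 1; critical value at α = 0.01 is 6.635.
Since 0.327 < 6.635, we fail to reject the null hypothesis — the data are consistent with the 2:1 ratio.

0.327; consistent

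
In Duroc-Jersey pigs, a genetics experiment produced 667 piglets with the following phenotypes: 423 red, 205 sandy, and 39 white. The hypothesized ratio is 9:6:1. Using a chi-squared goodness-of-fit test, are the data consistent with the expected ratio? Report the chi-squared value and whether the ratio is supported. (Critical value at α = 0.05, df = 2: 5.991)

14.407; not consistent

Expected counts for N = 667 under a 9:6:1 ratio (total parts = 16):
  red: 667 × 9/16 = 375.1875
  sandy: 667 × 6/16 = 250.125
  white: 667 × 1/16 = 41.6875
χ² = Σ (O − E)² / E
  red: (423 − 375.1875)² / 375.1875 = 6.0930
  sandy: (205 − 250.125)² / 250.125 = 8.1410
  white: (39 − 41.6875)² / 41.6875 = 0.1733
χ² = 6.0930 + 8.1410 + 0.1733 = 14.4073 ≈ 14.407
Degrees of freedom = 3 − 1 = 2; critical value at α = 0.05 is 5.991.
Since 14.407 > 5.991, we reject the null hypothesis — the data do not fit the 9:6:1 ratio.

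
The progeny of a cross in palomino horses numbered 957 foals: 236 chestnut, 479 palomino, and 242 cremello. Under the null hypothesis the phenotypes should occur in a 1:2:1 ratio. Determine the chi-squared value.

0.076

Total ratio parts = 4. Expected numbers out of 957:
  chestnut: 957 × 1/4 = 239.25
  palomino: 957 × 2/4 = 478.5
  cremello: 957 × 1/4 = 239.25
χ² = Σ (O − E)² / E
  chestnut: (236 − 239.25)² / 239.25 = 0.0441
  palomino: (479 − 478.5)² / 478.5 = 0.0005
  cremello: (242 − 239.25)² / 239.25 = 0.0316
χ² = 0.0441 + 0.0005 + 0.0316 = 0.0762 ≈ 0.076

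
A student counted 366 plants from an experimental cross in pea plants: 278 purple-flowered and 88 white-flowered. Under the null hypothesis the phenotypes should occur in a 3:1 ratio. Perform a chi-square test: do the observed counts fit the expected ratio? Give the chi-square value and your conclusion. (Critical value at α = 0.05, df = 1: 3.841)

0.179; consistent

Expected counts for N = 366 under a 3:1 ratio (total parts = 4):
  purple-flowered: 366 × 3/4 = 274.5
  white-flowered: 366 × 1/4 = 91.5
χ² = Σ (O − E)² / E
  purple-flowered: (278 − 274.5)² / 274.5 = 0.0446
  white-flowered: (88 − 91.5)² / 91.5 = 0.1339
χ² = 0.0446 + 0.1339 = 0.1785 ≈ 0.179
Degrees of freedom = 2 − 1 = 1; critical value at α = 0.05 is 3.841.
Since 0.179 < 3.841, we fail to reject the null hypothesis — the data are consistent with the 3:1 ratio.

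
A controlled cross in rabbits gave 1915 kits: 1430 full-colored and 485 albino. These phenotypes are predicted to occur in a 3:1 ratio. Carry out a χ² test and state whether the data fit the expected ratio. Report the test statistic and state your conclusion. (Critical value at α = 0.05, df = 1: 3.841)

0.109; consistent

Under the 3:1 hypothesis (Σ ratio = 4, N = 1915):
  full-colored: 1915 × 3/4 = 1436.25
  albino: 1915 × 1/4 = 478.75
χ² = Σ (O − E)² / E
  full-colored: (1430 − 1436.25)² / 1436.25 = 0.0272
  albino: (485 − 478.75)² / 478.75 = 0.0816
χ² = 0.0272 + 0.0816 = 0.1088 ≈ 0.109
Degrees of freedom = 2 − 1 = 1; critical value at α = 0.05 is 3.841.
Since 0.109 < 3.841, we fail to reject the null hypothesis — the data are consistent with the 3:1 ratio.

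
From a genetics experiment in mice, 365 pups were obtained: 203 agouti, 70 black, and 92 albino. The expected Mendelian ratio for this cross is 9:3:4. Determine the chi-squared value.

Expected counts for N = 365 under a 9:3:4 ratio (total parts = 16):
  agouti: 365 × 9/16 = 205.3125
  black: 365 × 3/16 = 68.4375
  albino: 365 × 4/16 = 91.25
χ² = Σ (O − E)² / E
  agouti: (203 − 205.3125)² / 205.3125 = 0.0260
  black: (70 − 68.4375)² / 68.4375 = 0.0357
  albino: (92 − 91.25)² / 91.25 = 0.0062
χ² = 0.0260 + 0.0357 + 0.0062 = 0.0679 ≈ 0.068

0.068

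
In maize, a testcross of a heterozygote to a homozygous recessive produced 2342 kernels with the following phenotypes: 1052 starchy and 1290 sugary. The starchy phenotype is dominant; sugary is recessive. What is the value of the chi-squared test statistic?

24.186

A testcross of a heterozygote (Aa × aa) gives a 1:1 phenotypic ratio.
The 1:1 ratio has 2 parts, so with N = 2342 the expected counts are:
  starchy: 2342 × 1/2 = 1171
  sugary: 2342 × 1/2 = 1171
χ² = Σ (O − E)² / E
  starchy: (1052 − 1171)² / 1171 = 12.0931
  sugary: (1290 − 1171)² / 1171 = 12.0931
χ² = 12.0931 + 12.0931 = 24.1862 ≈ 24.186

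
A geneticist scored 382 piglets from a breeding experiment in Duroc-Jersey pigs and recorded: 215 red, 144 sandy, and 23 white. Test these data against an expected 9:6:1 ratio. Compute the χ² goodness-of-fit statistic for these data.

0.036

Under the 9:6:1 hypothesis (Σ ratio = 16, N = 382):
  red: 382 × 9/16 = 214.875
  sandy: 382 × 6/16 = 143.25
  white: 382 × 1/16 = 23.875
χ² = Σ (O − E)² / E
  red: (215 − 214.875)² / 214.875 = 0.0001
  sandy: (144 − 143.25)² / 143.25 = 0.0039
  white: (23 − 23.875)² / 23.875 = 0.0321
χ² = 0.0001 + 0.0039 + 0.0321 = 0.0361 ≈ 0.036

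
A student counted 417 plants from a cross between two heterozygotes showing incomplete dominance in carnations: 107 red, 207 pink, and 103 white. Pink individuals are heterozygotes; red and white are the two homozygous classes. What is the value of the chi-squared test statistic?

With incomplete dominance, a heterozygote × heterozygote cross gives a 1:2:1 phenotypic ratio.
The 1:2:1 ratio has 4 parts, so with N = 417 the expected counts are:
  red: 417 × 1/4 = 104.25
  pink: 417 × 2/4 = 208.5
  white: 417 × 1/4 = 104.25
χ² = Σ (O − E)² / E
  red: (107 − 104.25)² / 104.25 = 0.0725
  pink: (207 − 208.5)² / 208.5 = 0.0108
  white: (103 − 104.25)² / 104.25 = 0.0150
χ² = 0.0725 + 0.0108 + 0.0150 = 0.0983 ≈ 0.098

0.098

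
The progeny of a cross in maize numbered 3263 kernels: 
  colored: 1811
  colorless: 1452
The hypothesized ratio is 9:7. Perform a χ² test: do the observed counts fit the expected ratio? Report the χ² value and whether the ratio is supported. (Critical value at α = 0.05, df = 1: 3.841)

Under the 9:7 hypothesis (Σ ratio = 16, N = 3263):
  colored: 3263 × 9/16 = 1835.4375
  colorless: 3263 × 7/16 = 1427.5625
χ² = Σ (O − E)² / E
  colored: (1811 − 1835.4375)² / 1835.4375 = 0.3254
  colorless: (1452 − 1427.5625)² / 1427.5625 = 0.4183
χ² = 0.3254 + 0.4183 = 0.7437 ≈ 0.744
Degrees of freedom = 2 − 1 = 1; critical value at α = 0.05 is 3.841.
Since 0.744 < 3.841, we fail to reject the null hypothesis — the data are consistent with the 9:7 ratio.

0.744; consistent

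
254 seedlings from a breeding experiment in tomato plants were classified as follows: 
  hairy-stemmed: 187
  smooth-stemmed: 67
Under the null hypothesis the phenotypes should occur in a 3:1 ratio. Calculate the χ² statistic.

Expected counts for N = 254 under a 3:1 ratio (total parts = 4):
  hairy-stemmed: 254 × 3/4 = 190.5
  smooth-stemmed: 254 × 1/4 = 63.5
χ² = Σ (O − E)² / E
  hairy-stemmed: (187 − 190.5)² / 190.5 = 0.0643
  smooth-stemmed: (67 − 63.5)² / 63.5 = 0.1929
χ² = 0.0643 + 0.1929 = 0.2572 ≈ 0.257

0.257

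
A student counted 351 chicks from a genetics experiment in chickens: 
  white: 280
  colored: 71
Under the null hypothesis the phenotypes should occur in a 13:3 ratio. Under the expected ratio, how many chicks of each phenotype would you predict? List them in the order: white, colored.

285.1875, 65.8125

Under the 13:3 hypothesis (Σ ratio = 16, N = 351):
  white: 351 × 13/16 = 285.1875
  colored: 351 × 3/16 = 65.8125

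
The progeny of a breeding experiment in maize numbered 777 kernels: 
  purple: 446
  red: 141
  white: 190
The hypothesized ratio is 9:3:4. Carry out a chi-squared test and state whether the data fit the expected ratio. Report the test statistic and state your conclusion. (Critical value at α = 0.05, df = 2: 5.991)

Expected counts for N = 777 under a 9:3:4 ratio (total parts = 16):
  purple: 777 × 9/16 = 437.0625
  red: 777 × 3/16 = 145.6875
  white: 777 × 4/16 = 194.25
χ² = Σ (O − E)² / E
  purple: (446 − 437.0625)² / 437.0625 = 0.1828
  red: (141 − 145.6875)² / 145.6875 = 0.1508
  white: (190 − 194.25)² / 194.25 = 0.0930
χ² = 0.1828 + 0.1508 + 0.0930 = 0.4266 ≈ 0.427
Degrees of freedom = 3 − 1 = 2; critical value at α = 0.05 is 5.991.
Since 0.427 < 5.991, we fail to reject the null hypothesis — the data are consistent with the 9:3:4 ratio.

0.427; consistent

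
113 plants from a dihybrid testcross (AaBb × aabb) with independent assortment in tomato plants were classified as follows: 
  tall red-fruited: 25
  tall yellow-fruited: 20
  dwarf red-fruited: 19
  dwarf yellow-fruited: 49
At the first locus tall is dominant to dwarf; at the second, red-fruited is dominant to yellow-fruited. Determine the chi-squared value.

A dihybrid testcross with independent assortment gives a 1:1:1:1 ratio.
Total ratio parts = 4. Expected numbers out of 113:
  tall red-fruited: 113 × 1/4 = 28.25
  tall yellow-fruited: 113 × 1/4 = 28.25
  dwarf red-fruited: 113 × 1/4 = 28.25
  dwarf yellow-fruited: 113 × 1/4 = 28.25
χ² = Σ (O − E)² / E
  tall red-fruited: (25 − 28.25)² / 28.25 = 0.3739
  tall yellow-fruited: (20 − 28.25)² / 28.25 = 2.4093
  dwarf red-fruited: (19 − 28.25)² / 28.25 = 3.0288
  dwarf yellow-fruited: (49 − 28.25)² / 28.25 = 15.2412
χ² = 0.3739 + 2.4093 + 3.0288 + 15.2412 = 21.0532 ≈ 21.053

21.053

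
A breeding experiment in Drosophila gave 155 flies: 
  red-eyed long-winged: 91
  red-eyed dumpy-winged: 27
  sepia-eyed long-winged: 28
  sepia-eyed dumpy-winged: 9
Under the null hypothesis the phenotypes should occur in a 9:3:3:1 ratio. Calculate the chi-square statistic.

Under the 9:3:3:1 hypothesis (Σ ratio = 16, N = 155):
  red-eyed long-winged: 155 × 9/16 = 87.1875
  red-eyed dumpy-winged: 155 × 3/16 = 29.0625
  sepia-eyed long-winged: 155 × 3/16 = 29.0625
  sepia-eyed dumpy-winged: 155 × 1/16 = 9.6875
χ² = Σ (O − E)² / E
  red-eyed long-winged: (91 − 87.1875)² / 87.1875 = 0.1667
  red-eyed dumpy-winged: (27 − 29.0625)² / 29.0625 = 0.1464
  sepia-eyed long-winged: (28 − 29.0625)² / 29.0625 = 0.0388
  sepia-eyed dumpy-winged: (9 − 9.6875)² / 9.6875 = 0.0488
χ² = 0.1667 + 0.1464 + 0.0388 + 0.0488 = 0.4007 ≈ 0.401

0.401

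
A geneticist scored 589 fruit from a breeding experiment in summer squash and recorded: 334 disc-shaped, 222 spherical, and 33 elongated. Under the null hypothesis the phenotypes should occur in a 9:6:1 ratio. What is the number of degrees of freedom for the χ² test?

2

A goodness-of-fit test with 3 phenotype classes has df = 3 − 1 = 2.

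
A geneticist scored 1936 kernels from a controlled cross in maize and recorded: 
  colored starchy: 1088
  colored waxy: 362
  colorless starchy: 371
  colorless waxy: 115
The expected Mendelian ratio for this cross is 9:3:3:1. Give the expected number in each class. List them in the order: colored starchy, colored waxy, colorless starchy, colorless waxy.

1089, 363, 363, 121

Expected counts for N = 1936 under a 9:3:3:1 ratio (total parts = 16):
  colored starchy: 1936 × 9/16 = 1089
  colored waxy: 1936 × 3/16 = 363
  colorless starchy: 1936 × 3/16 = 363
  colorless waxy: 1936 × 1/16 = 121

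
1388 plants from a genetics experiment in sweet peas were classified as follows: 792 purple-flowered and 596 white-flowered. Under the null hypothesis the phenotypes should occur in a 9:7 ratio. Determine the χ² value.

0.371

Under the 9:7 hypothesis (Σ ratio = 16, N = 1388):
  purple-flowered: 1388 × 9/16 = 780.75
  white-flowered: 1388 × 7/16 = 607.25
χ² = Σ (O − E)² / E
  purple-flowered: (792 − 780.75)² / 780.75 = 0.1621
  white-flowered: (596 − 607.25)² / 607.25 = 0.2084
χ² = 0.1621 + 0.2084 = 0.3705 ≈ 0.371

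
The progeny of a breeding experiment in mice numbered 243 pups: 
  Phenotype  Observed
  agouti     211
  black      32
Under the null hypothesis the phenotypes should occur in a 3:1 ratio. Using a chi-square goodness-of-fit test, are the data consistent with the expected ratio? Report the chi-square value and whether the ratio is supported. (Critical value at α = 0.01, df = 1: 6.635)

Under the 3:1 hypothesis (Σ ratio = 4, N = 243):
  agouti: 243 × 3/4 = 182.25
  black: 243 × 1/4 = 60.75
χ² = Σ (O − E)² / E
  agouti: (211 − 182.25)² / 182.25 = 4.5353
  black: (32 − 60.75)² / 60.75 = 13.6060
χ² = 4.5353 + 13.6060 = 18.1413 ≈ 18.141
Degrees of freedom = 2 − 1 = 1; critical value at α = 0.01 is 6.635.
Since 18.141 > 6.635, we reject the null hypothesis — the data do not fit the 3:1 ratio.

18.141; not consistent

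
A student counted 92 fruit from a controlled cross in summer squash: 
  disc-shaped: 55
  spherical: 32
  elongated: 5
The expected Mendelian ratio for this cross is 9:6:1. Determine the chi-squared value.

Expected counts for N = 92 under a 9:6:1 ratio (total parts = 16):
  disc-shaped: 92 × 9/16 = 51.75
  spherical: 92 × 6/16 = 34.5
  elongated: 92 × 1/16 = 5.75
χ² = Σ (O − E)² / E
  disc-shaped: (55 − 51.75)² / 51.75 = 0.2041
  spherical: (32 − 34.5)² / 34.5 = 0.1812
  elongated: (5 − 5.75)² / 5.75 = 0.0978
χ² = 0.2041 + 0.1812 + 0.0978 = 0.4831 ≈ 0.483

0.483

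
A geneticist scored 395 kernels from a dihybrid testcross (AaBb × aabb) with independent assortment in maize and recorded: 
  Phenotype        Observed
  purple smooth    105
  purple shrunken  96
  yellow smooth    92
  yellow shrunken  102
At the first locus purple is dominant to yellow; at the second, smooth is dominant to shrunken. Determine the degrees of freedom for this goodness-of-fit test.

3

A dihybrid testcross with independent assortment gives a 1:1:1:1 ratio.
A goodness-of-fit test with 4 phenotype classes has df = 4 − 1 = 3.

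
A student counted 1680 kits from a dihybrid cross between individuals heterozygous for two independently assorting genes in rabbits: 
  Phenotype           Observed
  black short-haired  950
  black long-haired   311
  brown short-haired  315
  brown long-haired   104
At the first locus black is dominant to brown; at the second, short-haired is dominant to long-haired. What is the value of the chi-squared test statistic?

0.087

A dihybrid F₂ with independent assortment and complete dominance at both loci gives a 9:3:3:1 phenotypic ratio.
The 9:3:3:1 ratio has 16 parts, so with N = 1680 the expected counts are:
  black short-haired: 1680 × 9/16 = 945
  black long-haired: 1680 × 3/16 = 315
  brown short-haired: 1680 × 3/16 = 315
  brown long-haired: 1680 × 1/16 = 105
χ² = Σ (O − E)² / E
  black short-haired: (950 − 945)² / 945 = 0.0265
  black long-haired: (311 − 315)² / 315 = 0.0508
  brown short-haired: (315 − 315)² / 315 = 0.0000
  brown long-haired: (104 − 105)² / 105 = 0.0095
χ² = 0.0265 + 0.0508 + 0.0000 + 0.0095 = 0.0868 ≈ 0.087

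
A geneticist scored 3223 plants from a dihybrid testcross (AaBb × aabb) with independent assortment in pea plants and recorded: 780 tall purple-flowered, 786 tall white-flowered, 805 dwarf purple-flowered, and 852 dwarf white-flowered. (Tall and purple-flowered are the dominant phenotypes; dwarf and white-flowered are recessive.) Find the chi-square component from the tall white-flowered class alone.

A dihybrid testcross with independent assortment gives a 1:1:1:1 ratio.
Under the 1:1:1:1 hypothesis (Σ ratio = 4, N = 3223):
  tall purple-flowered: 3223 × 1/4 = 805.75
  tall white-flowered: 3223 × 1/4 = 805.75
  dwarf purple-flowered: 3223 × 1/4 = 805.75
  dwarf white-flowered: 3223 × 1/4 = 805.75
Contribution of tall white-flowered: (786 − 805.75)² / 805.75 = 0.4841

0.484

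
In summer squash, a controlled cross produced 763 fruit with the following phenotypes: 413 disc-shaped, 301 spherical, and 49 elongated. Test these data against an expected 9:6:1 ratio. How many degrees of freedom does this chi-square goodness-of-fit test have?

2

A goodness-of-fit test with 3 phenotype classes has df = 3 − 1 = 2.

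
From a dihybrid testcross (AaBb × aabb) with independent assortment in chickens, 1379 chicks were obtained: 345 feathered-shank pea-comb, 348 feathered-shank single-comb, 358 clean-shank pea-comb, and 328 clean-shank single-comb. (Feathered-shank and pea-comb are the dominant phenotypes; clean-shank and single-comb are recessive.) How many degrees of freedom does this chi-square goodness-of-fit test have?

A dihybrid testcross with independent assortment gives a 1:1:1:1 ratio.
A goodness-of-fit test with 4 phenotype classes has df = 4 − 1 = 3.

3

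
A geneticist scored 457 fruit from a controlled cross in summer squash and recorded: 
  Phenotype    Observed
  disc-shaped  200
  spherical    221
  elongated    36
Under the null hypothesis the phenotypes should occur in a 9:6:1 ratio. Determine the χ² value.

28.973

The 9:6:1 ratio has 16 parts, so with N = 457 the expected counts are:
  disc-shaped: 457 × 9/16 = 257.0625
  spherical: 457 × 6/16 = 171.375
  elongated: 457 × 1/16 = 28.5625
χ² = Σ (O − E)² / E
  disc-shaped: (200 − 257.0625)² / 257.0625 = 12.6667
  spherical: (221 − 171.375)² / 171.375 = 14.3699
  elongated: (36 − 28.5625)² / 28.5625 = 1.9367
χ² = 12.6667 + 14.3699 + 1.9367 = 28.9733 ≈ 28.973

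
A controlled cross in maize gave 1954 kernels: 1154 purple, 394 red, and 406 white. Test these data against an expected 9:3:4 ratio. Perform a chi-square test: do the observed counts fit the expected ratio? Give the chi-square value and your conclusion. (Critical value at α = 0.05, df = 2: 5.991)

Expected counts for N = 1954 under a 9:3:4 ratio (total parts = 16):
  purple: 1954 × 9/16 = 1099.125
  red: 1954 × 3/16 = 366.375
  white: 1954 × 4/16 = 488.5
χ² = Σ (O − E)² / E
  purple: (1154 − 1099.125)² / 1099.125 = 2.7397
  red: (394 − 366.375)² / 366.375 = 2.0829
  white: (406 − 488.5)² / 488.5 = 13.9330
χ² = 2.7397 + 2.0829 + 13.9330 = 18.7556 ≈ 18.756
Degrees of freedom = 3 − 1 = 2; critical value at α = 0.05 is 5.991.
Since 18.756 > 5.991, we reject the null hypothesis — the data do not fit the 9:3:4 ratio.

18.756; not consistent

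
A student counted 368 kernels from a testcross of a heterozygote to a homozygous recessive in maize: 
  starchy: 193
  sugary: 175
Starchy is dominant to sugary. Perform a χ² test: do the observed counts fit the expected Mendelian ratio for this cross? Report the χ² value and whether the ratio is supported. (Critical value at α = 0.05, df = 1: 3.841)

A testcross of a heterozygote (Aa × aa) gives a 1:1 phenotypic ratio.
Expected counts for N = 368 under a 1:1 ratio (total parts = 2):
  starchy: 368 × 1/2 = 184
  sugary: 368 × 1/2 = 184
χ² = Σ (O − E)² / E
  starchy: (193 − 184)² / 184 = 0.4402
  sugary: (175 − 184)² / 184 = 0.4402
χ² = 0.4402 + 0.4402 = 0.8804 ≈ 0.880
Degrees of freedom = 2 − 1 = 1; critical value at α = 0.05 is 3.841.
Since 0.880 < 3.841, we fail to reject the null hypothesis — the data are consistent with the 1:1 ratio.

0.880; consistent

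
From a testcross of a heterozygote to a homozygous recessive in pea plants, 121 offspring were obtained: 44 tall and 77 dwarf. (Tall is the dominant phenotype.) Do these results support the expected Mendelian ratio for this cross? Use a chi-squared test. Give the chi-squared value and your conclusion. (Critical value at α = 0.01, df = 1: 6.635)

9.000; not consistent

A testcross of a heterozygote (Aa × aa) gives a 1:1 phenotypic ratio.
Under the 1:1 hypothesis (Σ ratio = 2, N = 121):
  tall: 121 × 1/2 = 60.5
  dwarf: 121 × 1/2 = 60.5
χ² = Σ (O − E)² / E
  tall: (44 − 60.5)² / 60.5 = 4.5000
  dwarf: (77 − 60.5)² / 60.5 = 4.5000
χ² = 4.5000 + 4.5000 = 9.000
Degrees of freedom = 2 − 1 = 1; critical value at α = 0.01 is 6.635.
Since 9.000 > 6.635, we reject the null hypothesis — the data do not fit the 1:1 ratio.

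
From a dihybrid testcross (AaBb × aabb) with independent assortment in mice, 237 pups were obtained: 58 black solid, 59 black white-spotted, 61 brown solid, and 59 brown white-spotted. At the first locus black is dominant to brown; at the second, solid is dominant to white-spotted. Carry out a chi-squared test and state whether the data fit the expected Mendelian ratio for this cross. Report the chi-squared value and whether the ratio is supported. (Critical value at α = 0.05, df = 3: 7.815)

A dihybrid testcross with independent assortment gives a 1:1:1:1 ratio.
Under the 1:1:1:1 hypothesis (Σ ratio = 4, N = 237):
  black solid: 237 × 1/4 = 59.25
  black white-spotted: 237 × 1/4 = 59.25
  brown solid: 237 × 1/4 = 59.25
  brown white-spotted: 237 × 1/4 = 59.25
χ² = Σ (O − E)² / E
  black solid: (58 − 59.25)² / 59.25 = 0.0264
  black white-spotted: (59 − 59.25)² / 59.25 = 0.0011
  brown solid: (61 − 59.25)² / 59.25 = 0.0517
  brown white-spotted: (59 − 59.25)² / 59.25 = 0.0011
χ² = 0.0264 + 0.0011 + 0.0517 + 0.0011 = 0.0803 ≈ 0.080
Degrees of freedom = 4 − 1 = 3; critical value at α = 0.05 is 7.815.
Since 0.080 < 7.815, we fail to reject the null hypothesis — the data are consistent with the 1:1:1:1 ratio.

0.080; consistent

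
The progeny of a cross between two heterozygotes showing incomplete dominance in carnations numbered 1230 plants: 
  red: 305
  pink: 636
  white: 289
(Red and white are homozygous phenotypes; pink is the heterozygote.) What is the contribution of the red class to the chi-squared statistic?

With incomplete dominance, a heterozygote × heterozygote cross gives a 1:2:1 phenotypic ratio.
The 1:2:1 ratio has 4 parts, so with N = 1230 the expected counts are:
  red: 1230 × 1/4 = 307.5
  pink: 1230 × 2/4 = 615
  white: 1230 × 1/4 = 307.5
Contribution of red: (305 − 307.5)² / 307.5 = 0.0203

0.020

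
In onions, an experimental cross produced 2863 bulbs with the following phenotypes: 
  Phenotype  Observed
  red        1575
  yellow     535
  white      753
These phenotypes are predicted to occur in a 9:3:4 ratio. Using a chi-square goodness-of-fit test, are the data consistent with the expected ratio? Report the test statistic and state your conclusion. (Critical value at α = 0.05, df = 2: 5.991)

2.725; consistent

Under the 9:3:4 hypothesis (Σ ratio = 16, N = 2863):
  red: 2863 × 9/16 = 1610.4375
  yellow: 2863 × 3/16 = 536.8125
  white: 2863 × 4/16 = 715.75
χ² = Σ (O − E)² / E
  red: (1575 − 1610.4375)² / 1610.4375 = 0.7798
  yellow: (535 − 536.8125)² / 536.8125 = 0.0061
  white: (753 − 715.75)² / 715.75 = 1.9386
χ² = 0.7798 + 0.0061 + 1.9386 = 2.7245 ≈ 2.725
Degrees of freedom = 3 − 1 = 2; critical value at α = 0.05 is 5.991.
Since 2.725 < 5.991, we fail to reject the null hypothesis — the data are consistent with the 9:3:4 ratio.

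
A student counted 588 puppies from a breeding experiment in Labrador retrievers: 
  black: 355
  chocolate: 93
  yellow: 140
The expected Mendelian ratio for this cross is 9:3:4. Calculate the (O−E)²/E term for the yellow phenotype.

Total ratio parts = 16. Expected numbers out of 588:
  black: 588 × 9/16 = 330.75
  chocolate: 588 × 3/16 = 110.25
  yellow: 588 × 4/16 = 147
Contribution of yellow: (140 − 147)² / 147 = 0.3333

0.333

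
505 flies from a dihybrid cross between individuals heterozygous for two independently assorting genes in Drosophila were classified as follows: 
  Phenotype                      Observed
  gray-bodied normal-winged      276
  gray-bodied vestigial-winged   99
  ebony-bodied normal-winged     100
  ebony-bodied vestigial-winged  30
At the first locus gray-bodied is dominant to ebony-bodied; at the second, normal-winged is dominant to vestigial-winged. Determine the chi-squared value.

0.801

A dihybrid F₂ with independent assortment and complete dominance at both loci gives a 9:3:3:1 phenotypic ratio.
The 9:3:3:1 ratio has 16 parts, so with N = 505 the expected counts are:
  gray-bodied normal-winged: 505 × 9/16 = 284.0625
  gray-bodied vestigial-winged: 505 × 3/16 = 94.6875
  ebony-bodied normal-winged: 505 × 3/16 = 94.6875
  ebony-bodied vestigial-winged: 505 × 1/16 = 31.5625
χ² = Σ (O − E)² / E
  gray-bodied normal-winged: (276 − 284.0625)² / 284.0625 = 0.2288
  gray-bodied vestigial-winged: (99 − 94.6875)² / 94.6875 = 0.1964
  ebony-bodied normal-winged: (100 − 94.6875)² / 94.6875 = 0.2981
  ebony-bodied vestigial-winged: (30 − 31.5625)² / 31.5625 = 0.0774
χ² = 0.2288 + 0.1964 + 0.2981 + 0.0774 = 0.8007 ≈ 0.801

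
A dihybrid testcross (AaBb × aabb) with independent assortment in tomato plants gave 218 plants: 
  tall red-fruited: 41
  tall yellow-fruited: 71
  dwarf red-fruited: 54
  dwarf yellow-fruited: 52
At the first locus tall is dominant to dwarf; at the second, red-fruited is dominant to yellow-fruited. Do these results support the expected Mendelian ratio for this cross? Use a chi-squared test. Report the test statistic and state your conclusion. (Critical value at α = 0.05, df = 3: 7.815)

A dihybrid testcross with independent assortment gives a 1:1:1:1 ratio.
The 1:1:1:1 ratio has 4 parts, so with N = 218 the expected counts are:
  tall red-fruited: 218 × 1/4 = 54.5
  tall yellow-fruited: 218 × 1/4 = 54.5
  dwarf red-fruited: 218 × 1/4 = 54.5
  dwarf yellow-fruited: 218 × 1/4 = 54.5
χ² = Σ (O − E)² / E
  tall red-fruited: (41 − 54.5)² / 54.5 = 3.3440
  tall yellow-fruited: (71 − 54.5)² / 54.5 = 4.9954
  dwarf red-fruited: (54 − 54.5)² / 54.5 = 0.0046
  dwarf yellow-fruited: (52 − 54.5)² / 54.5 = 0.1147
χ² = 3.3440 + 4.9954 + 0.0046 + 0.1147 = 8.4587 ≈ 8.459
Degrees of freedom = 4 − 1 = 3; critical value at α = 0.05 is 7.815.
Since 8.459 > 7.815, we reject the null hypothesis — the data do not fit the 1:1:1:1 ratio.

8.459; not consistent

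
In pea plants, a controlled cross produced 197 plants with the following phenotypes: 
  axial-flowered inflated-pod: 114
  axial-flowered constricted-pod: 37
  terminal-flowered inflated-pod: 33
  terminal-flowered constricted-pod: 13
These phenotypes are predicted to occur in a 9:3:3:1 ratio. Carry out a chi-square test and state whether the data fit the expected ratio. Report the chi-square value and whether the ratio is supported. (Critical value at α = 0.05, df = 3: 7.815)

Under the 9:3:3:1 hypothesis (Σ ratio = 16, N = 197):
  axial-flowered inflated-pod: 197 × 9/16 = 110.8125
  axial-flowered constricted-pod: 197 × 3/16 = 36.9375
  terminal-flowered inflated-pod: 197 × 3/16 = 36.9375
  terminal-flowered constricted-pod: 197 × 1/16 = 12.3125
χ² = Σ (O − E)² / E
  axial-flowered inflated-pod: (114 − 110.8125)² / 110.8125 = 0.0917
  axial-flowered constricted-pod: (37 − 36.9375)² / 36.9375 = 0.0001
  terminal-flowered inflated-pod: (33 − 36.9375)² / 36.9375 = 0.4197
  terminal-flowered constricted-pod: (13 − 12.3125)² / 12.3125 = 0.0384
χ² = 0.0917 + 0.0001 + 0.4197 + 0.0384 = 0.5499 ≈ 0.550
Degrees of freedom = 4 − 1 = 3; critical value at α = 0.05 is 7.815.
Since 0.550 < 7.815, we fail to reject the null hypothesis — the data are consistent with the 9:3:3:1 ratio.

0.550; consistent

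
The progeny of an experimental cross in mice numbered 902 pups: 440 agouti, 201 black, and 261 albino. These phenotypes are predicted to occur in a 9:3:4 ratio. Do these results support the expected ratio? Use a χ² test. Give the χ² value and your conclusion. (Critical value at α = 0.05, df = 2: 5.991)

The 9:3:4 ratio has 16 parts, so with N = 902 the expected counts are:
  agouti: 902 × 9/16 = 507.375
  black: 902 × 3/16 = 169.125
  albino: 902 × 4/16 = 225.5
χ² = Σ (O − E)² / E
  agouti: (440 − 507.375)² / 507.375 = 8.9468
  black: (201 − 169.125)² / 169.125 = 6.0075
  albino: (261 − 225.5)² / 225.5 = 5.5887
χ² = 8.9468 + 6.0075 + 5.5887 = 20.543
Degrees of freedom = 3 − 1 = 2; critical value at α = 0.05 is 5.991.
Since 20.543 > 5.991, we reject the null hypothesis — the data do not fit the 9:3:4 ratio.

20.543; not consistent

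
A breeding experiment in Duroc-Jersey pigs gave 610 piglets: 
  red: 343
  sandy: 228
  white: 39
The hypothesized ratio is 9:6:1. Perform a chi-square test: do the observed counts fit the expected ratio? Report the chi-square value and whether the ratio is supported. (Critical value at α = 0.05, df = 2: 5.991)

0.023; consistent

Expected counts for N = 610 under a 9:6:1 ratio (total parts = 16):
  red: 610 × 9/16 = 343.125
  sandy: 610 × 6/16 = 228.75
  white: 610 × 1/16 = 38.125
χ² = Σ (O − E)² / E
  red: (343 − 343.125)² / 343.125 = 0.0000
  sandy: (228 − 228.75)² / 228.75 = 0.0025
  white: (39 − 38.125)² / 38.125 = 0.0201
χ² = 0.0000 + 0.0025 + 0.0201 = 0.0226 ≈ 0.023
Degrees of freedom = 3 − 1 = 2; critical value at α = 0.05 is 5.991.
Since 0.023 < 5.991, we fail to reject the null hypothesis — the data are consistent with the 9:6:1 ratio.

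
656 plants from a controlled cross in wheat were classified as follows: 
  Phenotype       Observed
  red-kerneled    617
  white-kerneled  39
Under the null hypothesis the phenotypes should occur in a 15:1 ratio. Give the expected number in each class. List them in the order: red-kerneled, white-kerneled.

Under the 15:1 hypothesis (Σ ratio = 16, N = 656):
  red-kerneled: 656 × 15/16 = 615
  white-kerneled: 656 × 1/16 = 41

615, 41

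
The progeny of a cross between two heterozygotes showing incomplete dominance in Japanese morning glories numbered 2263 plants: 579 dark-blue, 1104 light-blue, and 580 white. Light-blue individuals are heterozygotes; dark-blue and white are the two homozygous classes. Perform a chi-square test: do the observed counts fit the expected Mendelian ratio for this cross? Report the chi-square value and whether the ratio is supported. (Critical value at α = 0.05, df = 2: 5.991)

With incomplete dominance, a heterozygote × heterozygote cross gives a 1:2:1 phenotypic ratio.
Expected counts for N = 2263 under a 1:2:1 ratio (total parts = 4):
  dark-blue: 2263 × 1/4 = 565.75
  light-blue: 2263 × 2/4 = 1131.5
  white: 2263 × 1/4 = 565.75
χ² = Σ (O − E)² / E
  dark-blue: (579 − 565.75)² / 565.75 = 0.3103
  light-blue: (1104 − 1131.5)² / 1131.5 = 0.6684
  white: (580 − 565.75)² / 565.75 = 0.3589
χ² = 0.3103 + 0.6684 + 0.3589 = 1.3376 ≈ 1.338
Degrees of freedom = 3 − 1 = 2; critical value at α = 0.05 is 5.991.
Since 1.338 < 5.991, we fail to reject the null hypothesis — the data are consistent with the 1:2:1 ratio.

1.338; consistent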